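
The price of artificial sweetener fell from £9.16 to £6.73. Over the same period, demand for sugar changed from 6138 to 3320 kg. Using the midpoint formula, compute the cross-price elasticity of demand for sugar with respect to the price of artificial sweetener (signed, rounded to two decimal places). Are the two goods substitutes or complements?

1.95; substitutes

%ΔQ_{sugar} = (3320 − 6138)/avg = -2818/4729 = -0.595897…
%ΔP_{artificial sweetener} = (6.73 − 9.16)/avg = -2.43/7.945 = -0.305852…
E_cross = (-2818/4729) / (-2.43/7.945) = 1.9483…
E_cross > 0 ⇒ the goods are substitutes.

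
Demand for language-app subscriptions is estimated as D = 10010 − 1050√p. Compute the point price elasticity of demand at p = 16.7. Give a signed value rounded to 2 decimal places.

dD/dp = −1050/(2√p) = -128.47. At p = 16.7, D = 5719.11.
Ed = (dD/dp)·(p/D) = (-128.47) × (16.7/5719.11) = -0.3751…

-0.38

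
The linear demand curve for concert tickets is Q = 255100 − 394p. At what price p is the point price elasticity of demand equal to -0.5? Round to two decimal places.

215.82

Ed = −394p/(255100 − 394p). Set this equal to -0.5:
394p = 0.5·(255100 − 394p) ⇒ 394p(1 + 0.5) = 0.5·255100
p = 0.5·255100 / (394·1.5) = 215.8206…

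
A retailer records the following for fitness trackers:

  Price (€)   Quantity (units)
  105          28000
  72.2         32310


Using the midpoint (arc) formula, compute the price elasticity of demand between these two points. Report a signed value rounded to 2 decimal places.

-0.39

%ΔQ = (32310 − 28000) / [(28000 + 32310)/2] = 4310/30155 = 0.142928…
%ΔP = (72.2 − 105) / [(105 + 72.2)/2] = -32.8/88.6 = -0.370203…
Arc Ed = %ΔQ / %ΔP = (4310/30155) / (-32.8/88.6) = -0.3860…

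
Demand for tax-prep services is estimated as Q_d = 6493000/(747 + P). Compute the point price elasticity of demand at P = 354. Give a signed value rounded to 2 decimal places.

-0.32

dQ_d/dP = −6493000/(747 + P)² = -5.35637. At P = 354, Q_d = 5897.37.
Ed = (dQ_d/dP)·(P/Q_d) = (-5.35637) × (354/5897.37) = -0.3215…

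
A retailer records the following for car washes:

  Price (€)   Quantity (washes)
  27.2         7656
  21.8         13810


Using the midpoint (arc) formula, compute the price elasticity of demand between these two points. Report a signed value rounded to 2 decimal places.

-2.60

%ΔQ = (13810 − 7656) / [(7656 + 13810)/2] = 6154/10733 = 0.573371…
%ΔP = (21.8 − 27.2) / [(27.2 + 21.8)/2] = -5.4/24.5 = -0.220408…
Arc Ed = %ΔQ / %ΔP = (6154/10733) / (-5.4/24.5) = -2.6014…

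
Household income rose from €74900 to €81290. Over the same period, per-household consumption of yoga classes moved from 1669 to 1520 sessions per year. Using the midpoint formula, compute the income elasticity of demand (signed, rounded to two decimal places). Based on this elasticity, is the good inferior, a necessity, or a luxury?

-1.14; inferior

%ΔQ = (1520 − 1669)/[( 1669 + 1520)/2] = -149/1594.5 = -0.093446…
%ΔIncome = (81290 − 74900)/[( 74900 + 81290)/2] = 6390/78095 = 0.081823…
E_income = (-149/1594.5) / (6390/78095) = -1.1420…
E_income < 0 ⇒ inferior good.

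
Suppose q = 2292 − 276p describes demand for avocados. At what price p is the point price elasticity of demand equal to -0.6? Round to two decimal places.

3.11

Ed = −276p/(2292 − 276p). Set this equal to -0.6:
276p = 0.6·(2292 − 276p) ⇒ 276p(1 + 0.6) = 0.6·2292
p = 0.6·2292 / (276·1.6) = 3.1141…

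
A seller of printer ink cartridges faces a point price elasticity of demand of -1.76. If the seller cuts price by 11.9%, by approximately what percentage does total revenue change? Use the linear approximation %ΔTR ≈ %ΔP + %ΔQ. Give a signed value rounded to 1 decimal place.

%ΔQ ≈ Ed × %ΔP = (-1.76) × (-11.9%) = +20.9440%
%ΔTR ≈ %ΔP + %ΔQ = (-11.9%) + (+20.9440%) = +9.0440%

+9.0%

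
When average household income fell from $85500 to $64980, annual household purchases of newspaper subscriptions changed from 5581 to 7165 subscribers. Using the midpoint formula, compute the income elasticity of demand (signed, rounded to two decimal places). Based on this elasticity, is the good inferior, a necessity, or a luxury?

%ΔQ = (7165 − 5581)/[( 5581 + 7165)/2] = 1584/6373 = 0.248548…
%ΔIncome = (64980 − 85500)/[( 85500 + 64980)/2] = -20520/75240 = -0.272727…
E_income = (1584/6373) / (-20520/75240) = -0.9113…
E_income < 0 ⇒ inferior good.

-0.91; inferior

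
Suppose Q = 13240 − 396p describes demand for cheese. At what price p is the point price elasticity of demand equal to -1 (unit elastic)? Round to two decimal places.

Ed = −396p/(13240 − 396p). Set this equal to -1:
396p = 1·(13240 − 396p) ⇒ 396p(1 + 1) = 1·13240
p = 1·13240 / (396·2) = 16.7171…

16.72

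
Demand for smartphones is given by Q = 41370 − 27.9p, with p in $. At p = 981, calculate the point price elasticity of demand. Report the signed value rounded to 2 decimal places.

-1.95

dQ/dp = −27.9. At p = 981, Q = 41370 − 27.9(981) = 14000.1.
Ed = (dQ/dp)·(p/Q) = −27.9 × (981/14000.1) = -1.9549…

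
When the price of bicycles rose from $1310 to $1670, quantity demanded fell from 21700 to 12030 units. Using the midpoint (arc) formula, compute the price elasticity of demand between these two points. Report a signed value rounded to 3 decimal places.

%ΔQ = (12030 − 21700) / [(21700 + 12030)/2] = -9670/16865 = -0.573376…
%ΔP = (1670 − 1310) / [(1310 + 1670)/2] = 360/1490 = 0.241610…
Arc Ed = %ΔQ / %ΔP = (-9670/16865) / (360/1490) = -2.37314…

-2.373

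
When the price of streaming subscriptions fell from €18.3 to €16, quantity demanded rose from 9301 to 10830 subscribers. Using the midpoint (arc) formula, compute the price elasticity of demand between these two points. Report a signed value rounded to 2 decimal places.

-1.13

%ΔQ = (10830 − 9301) / [(9301 + 10830)/2] = 1529/10065.5 = 0.151905…
%ΔP = (16 − 18.3) / [(18.3 + 16)/2] = -2.3/17.15 = -0.134110…
Arc Ed = %ΔQ / %ΔP = (1529/10065.5) / (-2.3/17.15) = -1.1326…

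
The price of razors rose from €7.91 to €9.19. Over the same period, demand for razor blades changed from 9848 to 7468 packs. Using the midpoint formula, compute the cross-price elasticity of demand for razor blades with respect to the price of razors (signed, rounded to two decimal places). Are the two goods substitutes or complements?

%ΔQ_{razor blades} = (7468 − 9848)/avg = -2380/8658 = -0.274890…
%ΔP_{razors} = (9.19 − 7.91)/avg = 1.28/8.55 = 0.149707…
E_cross = (-2380/8658) / (1.28/8.55) = -1.8361…
E_cross < 0 ⇒ the goods are complements.

-1.84; complements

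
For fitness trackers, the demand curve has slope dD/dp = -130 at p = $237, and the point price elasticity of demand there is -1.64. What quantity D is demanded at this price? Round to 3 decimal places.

Ed = (dD/dp)·(p/D) ⇒ D = (dD/dp)·p/Ed = (-130)·237/(-1.64) = 18786.58536…

18786.585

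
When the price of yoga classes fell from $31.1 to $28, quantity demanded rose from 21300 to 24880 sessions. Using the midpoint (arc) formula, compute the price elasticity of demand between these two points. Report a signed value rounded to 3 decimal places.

%ΔQ = (24880 − 21300) / [(21300 + 24880)/2] = 3580/23090 = 0.155045…
%ΔP = (28 − 31.1) / [(31.1 + 28)/2] = -3.1/29.55 = -0.104906…
Arc Ed = %ΔQ / %ΔP = (3580/23090) / (-3.1/29.55) = -1.47793…

-1.478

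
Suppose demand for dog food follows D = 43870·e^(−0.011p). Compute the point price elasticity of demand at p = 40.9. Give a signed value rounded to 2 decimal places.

dD/dp = −0.011·D = -307.731. At p = 40.9, D = 27975.5.
Ed = (dD/dp)·(p/D) = (-307.731) × (40.9/27975.5) = -0.4499

-0.45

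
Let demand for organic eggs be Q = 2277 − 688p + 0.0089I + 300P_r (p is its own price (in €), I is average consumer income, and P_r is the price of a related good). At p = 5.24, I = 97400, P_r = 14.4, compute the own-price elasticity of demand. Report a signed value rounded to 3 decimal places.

At the given values, Q = 2277 − 688(5.24) + 0.0089(97400) + 300(14.4) = 3858.74.
∂Q/∂p = −688.
E = (-688) × (5.24/3858.74) = -0.93427…

-0.934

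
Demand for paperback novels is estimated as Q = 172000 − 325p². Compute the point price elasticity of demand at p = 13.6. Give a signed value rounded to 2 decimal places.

dQ/dp = −2·325·p = -8840. At p = 13.6, Q = 111888.
Ed = (dQ/dp)·(p/Q) = (-8840) × (13.6/111888) = -1.0745…

-1.07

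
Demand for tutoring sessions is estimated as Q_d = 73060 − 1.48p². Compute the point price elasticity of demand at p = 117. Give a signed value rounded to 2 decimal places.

-0.77

dQ_d/dp = −2·1.48·p = -346.32. At p = 117, Q_d = 52800.28.
Ed = (dQ_d/dp)·(p/Q_d) = (-346.32) × (117/52800.28) = -0.7674…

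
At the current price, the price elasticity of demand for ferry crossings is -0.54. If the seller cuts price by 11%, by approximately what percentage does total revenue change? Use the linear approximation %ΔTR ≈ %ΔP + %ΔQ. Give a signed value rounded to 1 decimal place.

-5.1%

%ΔQ ≈ Ed × %ΔP = (-0.54) × (-11%) = +5.9400%
%ΔTR ≈ %ΔP + %ΔQ = (-11%) + (+5.9400%) = -5.0600%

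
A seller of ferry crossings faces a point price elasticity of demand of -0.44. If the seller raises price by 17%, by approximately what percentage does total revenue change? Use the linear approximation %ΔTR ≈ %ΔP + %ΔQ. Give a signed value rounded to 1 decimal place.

%ΔQ ≈ Ed × %ΔP = (-0.44) × (+17%) = -7.4800%
%ΔTR ≈ %ΔP + %ΔQ = (+17%) + (-7.4800%) = +9.5200%

+9.5%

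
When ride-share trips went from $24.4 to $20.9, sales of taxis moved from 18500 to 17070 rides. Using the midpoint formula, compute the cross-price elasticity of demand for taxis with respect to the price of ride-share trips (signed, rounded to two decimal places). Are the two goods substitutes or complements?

%ΔQ_{taxis} = (17070 − 18500)/avg = -1430/17785 = -0.080404…
%ΔP_{ride-share trips} = (20.9 − 24.4)/avg = -3.5/22.65 = -0.154525…
E_cross = (-1430/17785) / (-3.5/22.65) = 0.5203…
E_cross > 0 ⇒ the goods are substitutes.

0.52; substitutes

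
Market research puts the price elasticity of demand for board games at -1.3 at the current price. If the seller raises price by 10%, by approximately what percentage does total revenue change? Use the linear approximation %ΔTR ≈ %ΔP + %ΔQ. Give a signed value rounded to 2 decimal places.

%ΔQ ≈ Ed × %ΔP = (-1.3) × (+10%) = -13.0000%
%ΔTR ≈ %ΔP + %ΔQ = (+10%) + (-13.0000%) = -3.0000%

-3.00%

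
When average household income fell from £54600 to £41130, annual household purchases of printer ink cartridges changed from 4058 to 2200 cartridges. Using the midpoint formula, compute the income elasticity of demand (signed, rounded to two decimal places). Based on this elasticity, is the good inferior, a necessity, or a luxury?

2.11; luxury

%ΔQ = (2200 − 4058)/[( 4058 + 2200)/2] = -1858/3129 = -0.593799…
%ΔIncome = (41130 − 54600)/[( 54600 + 41130)/2] = -13470/47865 = -0.281416…
E_income = (-1858/3129) / (-13470/47865) = 2.1100…
E_income > 1 ⇒ normal good, luxury.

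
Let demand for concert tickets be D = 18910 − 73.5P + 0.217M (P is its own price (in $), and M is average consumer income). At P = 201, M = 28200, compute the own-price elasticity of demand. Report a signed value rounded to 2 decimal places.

At the given values, D = 18910 − 73.5(201) + 0.217(28200) = 10255.9.
∂D/∂P = −73.5.
E = (-73.5) × (201/10255.9) = -1.4404…

-1.44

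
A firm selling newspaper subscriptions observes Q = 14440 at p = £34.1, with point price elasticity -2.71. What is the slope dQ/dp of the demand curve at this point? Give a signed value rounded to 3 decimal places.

-1147.578

Ed = (dQ/dp)·(p/Q) ⇒ dQ/dp = Ed·Q/p = (-2.71)·14440/34.1 = -1147.57771…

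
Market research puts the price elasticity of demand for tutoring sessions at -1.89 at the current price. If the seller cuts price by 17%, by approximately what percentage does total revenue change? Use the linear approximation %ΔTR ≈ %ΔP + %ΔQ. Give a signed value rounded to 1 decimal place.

+15.1%

%ΔQ ≈ Ed × %ΔP = (-1.89) × (-17%) = +32.1300%
%ΔTR ≈ %ΔP + %ΔQ = (-17%) + (+32.1300%) = +15.1300%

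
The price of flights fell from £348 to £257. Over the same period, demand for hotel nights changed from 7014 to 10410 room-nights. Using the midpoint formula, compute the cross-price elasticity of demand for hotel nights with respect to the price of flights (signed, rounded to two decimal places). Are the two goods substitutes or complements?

%ΔQ_{hotel nights} = (10410 − 7014)/avg = 3396/8712 = 0.389807…
%ΔP_{flights} = (257 − 348)/avg = -91/302.5 = -0.300826…
E_cross = (3396/8712) / (-91/302.5) = -1.2957…
E_cross < 0 ⇒ the goods are complements.

-1.30; complements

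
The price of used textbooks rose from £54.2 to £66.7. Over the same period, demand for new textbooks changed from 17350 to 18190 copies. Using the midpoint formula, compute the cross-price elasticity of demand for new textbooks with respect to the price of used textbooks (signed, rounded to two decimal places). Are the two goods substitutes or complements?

%ΔQ_{new textbooks} = (18190 − 17350)/avg = 840/17770 = 0.047270…
%ΔP_{used textbooks} = (66.7 − 54.2)/avg = 12.5/60.45 = 0.206782…
E_cross = (840/17770) / (12.5/60.45) = 0.2286…
E_cross > 0 ⇒ the goods are substitutes.

0.23; substitutes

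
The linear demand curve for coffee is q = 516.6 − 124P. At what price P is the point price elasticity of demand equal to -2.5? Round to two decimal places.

2.98

Ed = −124P/(516.6 − 124P). Set this equal to -2.5:
124P = 2.5·(516.6 − 124P) ⇒ 124P(1 + 2.5) = 2.5·516.6
P = 2.5·516.6 / (124·3.5) = 2.9758…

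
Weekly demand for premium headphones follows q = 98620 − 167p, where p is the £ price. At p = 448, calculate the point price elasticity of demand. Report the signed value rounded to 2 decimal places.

dq/dp = −167. At p = 448, q = 98620 − 167(448) = 23804.
Ed = (dq/dp)·(p/q) = −167 × (448/23804) = -3.1430…

-3.14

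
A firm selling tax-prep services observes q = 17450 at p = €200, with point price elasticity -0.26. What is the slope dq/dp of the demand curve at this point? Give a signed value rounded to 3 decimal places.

Ed = (dq/dp)·(p/q) ⇒ dq/dp = Ed·q/p = (-0.26)·17450/200 = -22.685

-22.685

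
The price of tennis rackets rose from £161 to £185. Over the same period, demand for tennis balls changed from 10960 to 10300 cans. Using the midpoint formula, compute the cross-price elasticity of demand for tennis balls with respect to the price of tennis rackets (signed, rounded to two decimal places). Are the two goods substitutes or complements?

%ΔQ_{tennis balls} = (10300 − 10960)/avg = -660/10630 = -0.062088…
%ΔP_{tennis rackets} = (185 − 161)/avg = 24/173 = 0.138728…
E_cross = (-660/10630) / (24/173) = -0.4475…
E_cross < 0 ⇒ the goods are complements.

-0.45; complements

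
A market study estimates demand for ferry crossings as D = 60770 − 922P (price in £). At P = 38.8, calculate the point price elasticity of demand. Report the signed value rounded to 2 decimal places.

dD/dP = −922. At P = 38.8, D = 60770 − 922(38.8) = 24996.4.
Ed = (dD/dP)·(P/D) = −922 × (38.8/24996.4) = -1.4311…

-1.43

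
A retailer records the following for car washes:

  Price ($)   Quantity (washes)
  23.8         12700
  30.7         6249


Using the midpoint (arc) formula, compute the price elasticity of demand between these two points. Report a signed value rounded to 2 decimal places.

%ΔQ = (6249 − 12700) / [(12700 + 6249)/2] = -6451/9474.5 = -0.680880…
%ΔP = (30.7 − 23.8) / [(23.8 + 30.7)/2] = 6.9/27.25 = 0.253211…
Arc Ed = %ΔQ / %ΔP = (-6451/9474.5) / (6.9/27.25) = -2.6889…

-2.69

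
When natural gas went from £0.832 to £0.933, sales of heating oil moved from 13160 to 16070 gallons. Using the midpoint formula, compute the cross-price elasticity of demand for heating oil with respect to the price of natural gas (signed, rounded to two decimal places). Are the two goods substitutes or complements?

%ΔQ_{heating oil} = (16070 − 13160)/avg = 2910/14615 = 0.199110…
%ΔP_{natural gas} = (0.933 − 0.832)/avg = 0.101/0.8825 = 0.114447…
E_cross = (2910/14615) / (0.101/0.8825) = 1.7397…
E_cross > 0 ⇒ the goods are substitutes.

1.74; substitutes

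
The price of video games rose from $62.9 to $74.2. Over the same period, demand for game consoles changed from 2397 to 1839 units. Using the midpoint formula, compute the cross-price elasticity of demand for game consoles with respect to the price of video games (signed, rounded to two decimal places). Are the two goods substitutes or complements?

-1.60; complements

%ΔQ_{game consoles} = (1839 − 2397)/avg = -558/2118 = -0.263456…
%ΔP_{video games} = (74.2 − 62.9)/avg = 11.3/68.55 = 0.164843…
E_cross = (-558/2118) / (11.3/68.55) = -1.5982…
E_cross < 0 ⇒ the goods are complements.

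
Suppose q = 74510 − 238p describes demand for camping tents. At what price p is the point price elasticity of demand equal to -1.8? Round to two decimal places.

Ed = −238p/(74510 − 238p). Set this equal to -1.8:
238p = 1.8·(74510 − 238p) ⇒ 238p(1 + 1.8) = 1.8·74510
p = 1.8·74510 / (238·2.8) = 201.2575…

201.26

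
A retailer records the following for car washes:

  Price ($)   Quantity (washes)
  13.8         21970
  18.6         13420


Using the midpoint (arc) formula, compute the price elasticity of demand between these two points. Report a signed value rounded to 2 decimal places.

-1.63

%ΔQ = (13420 − 21970) / [(21970 + 13420)/2] = -8550/17695 = -0.483187…
%ΔP = (18.6 − 13.8) / [(13.8 + 18.6)/2] = 4.8/16.2 = 0.296296…
Arc Ed = %ΔQ / %ΔP = (-8550/17695) / (4.8/16.2) = -1.6307…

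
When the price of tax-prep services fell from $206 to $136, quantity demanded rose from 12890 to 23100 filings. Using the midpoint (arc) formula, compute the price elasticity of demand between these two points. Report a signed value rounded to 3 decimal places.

-1.386

%ΔQ = (23100 − 12890) / [(12890 + 23100)/2] = 10210/17995 = 0.567379…
%ΔP = (136 − 206) / [(206 + 136)/2] = -70/171 = -0.409356…
Arc Ed = %ΔQ / %ΔP = (10210/17995) / (-70/171) = -1.38602…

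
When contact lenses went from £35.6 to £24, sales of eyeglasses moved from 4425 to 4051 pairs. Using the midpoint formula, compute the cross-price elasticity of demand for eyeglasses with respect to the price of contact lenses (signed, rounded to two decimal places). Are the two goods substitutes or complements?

0.23; substitutes

%ΔQ_{eyeglasses} = (4051 − 4425)/avg = -374/4238 = -0.088249…
%ΔP_{contact lenses} = (24 − 35.6)/avg = -11.6/29.8 = -0.389261…
E_cross = (-374/4238) / (-11.6/29.8) = 0.2267…
E_cross > 0 ⇒ the goods are substitutes.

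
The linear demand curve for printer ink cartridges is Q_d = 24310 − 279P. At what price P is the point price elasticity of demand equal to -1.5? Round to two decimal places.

Ed = −279P/(24310 − 279P). Set this equal to -1.5:
279P = 1.5·(24310 − 279P) ⇒ 279P(1 + 1.5) = 1.5·24310
P = 1.5·24310 / (279·2.5) = 52.2795…

52.28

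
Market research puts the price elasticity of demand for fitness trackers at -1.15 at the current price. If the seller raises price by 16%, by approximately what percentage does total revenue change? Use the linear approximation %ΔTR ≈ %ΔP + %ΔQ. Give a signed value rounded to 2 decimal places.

-2.40%

%ΔQ ≈ Ed × %ΔP = (-1.15) × (+16%) = -18.4000%
%ΔTR ≈ %ΔP + %ΔQ = (+16%) + (-18.4000%) = -2.4000%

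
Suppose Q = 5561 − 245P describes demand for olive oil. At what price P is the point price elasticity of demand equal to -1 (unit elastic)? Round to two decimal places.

11.35

Ed = −245P/(5561 − 245P). Set this equal to -1:
245P = 1·(5561 − 245P) ⇒ 245P(1 + 1) = 1·5561
P = 1·5561 / (245·2) = 11.3489…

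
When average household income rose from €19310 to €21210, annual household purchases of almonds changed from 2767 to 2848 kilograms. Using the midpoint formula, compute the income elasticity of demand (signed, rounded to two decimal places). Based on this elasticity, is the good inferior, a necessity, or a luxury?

%ΔQ = (2848 − 2767)/[( 2767 + 2848)/2] = 81/2807.5 = 0.028851…
%ΔIncome = (21210 − 19310)/[( 19310 + 21210)/2] = 1900/20260 = 0.093780…
E_income = (81/2807.5) / (1900/20260) = 0.3076…
0 < E_income < 1 ⇒ normal good, necessity.

0.31; necessity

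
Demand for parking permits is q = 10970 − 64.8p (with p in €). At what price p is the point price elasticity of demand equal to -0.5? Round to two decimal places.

Ed = −64.8p/(10970 − 64.8p). Set this equal to -0.5:
64.8p = 0.5·(10970 − 64.8p) ⇒ 64.8p(1 + 0.5) = 0.5·10970
p = 0.5·10970 / (64.8·1.5) = 56.4300…

56.43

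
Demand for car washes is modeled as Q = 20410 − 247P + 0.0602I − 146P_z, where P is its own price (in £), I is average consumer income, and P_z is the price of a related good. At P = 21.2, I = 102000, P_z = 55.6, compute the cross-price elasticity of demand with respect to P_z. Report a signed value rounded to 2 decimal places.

At the given values, Q = 20410 − 247(21.2) + 0.0602(102000) − 146(55.6) = 13196.4.
∂Q/∂P_z = -146.
E = (-146) × (55.6/13196.4) = -0.6151…

-0.62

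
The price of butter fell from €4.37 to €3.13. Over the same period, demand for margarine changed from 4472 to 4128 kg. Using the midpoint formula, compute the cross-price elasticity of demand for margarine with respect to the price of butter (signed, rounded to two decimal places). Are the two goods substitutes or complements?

0.24; substitutes

%ΔQ_{margarine} = (4128 − 4472)/avg = -344/4300 = -0.08
%ΔP_{butter} = (3.13 − 4.37)/avg = -1.24/3.75 = -0.330666…
E_cross = (-344/4300) / (-1.24/3.75) = 0.2419…
E_cross > 0 ⇒ the goods are substitutes.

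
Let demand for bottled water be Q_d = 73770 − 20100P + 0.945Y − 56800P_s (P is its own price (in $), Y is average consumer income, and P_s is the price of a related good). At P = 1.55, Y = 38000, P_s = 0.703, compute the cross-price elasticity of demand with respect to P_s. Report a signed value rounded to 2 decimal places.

-1.03

At the given values, Q_d = 73770 − 20100(1.55) + 0.945(38000) − 56800(0.703) = 38594.6.
∂Q_d/∂P_s = -56800.
E = (-56800) × (0.703/38594.6) = -1.0346…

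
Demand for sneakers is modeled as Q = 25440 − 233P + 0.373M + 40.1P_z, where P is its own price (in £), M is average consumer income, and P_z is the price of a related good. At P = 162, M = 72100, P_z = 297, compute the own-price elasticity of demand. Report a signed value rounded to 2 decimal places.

At the given values, Q = 25440 − 233(162) + 0.373(72100) + 40.1(297) = 26497.
∂Q/∂P = −233.
E = (-233) × (162/26497) = -1.4245…

-1.42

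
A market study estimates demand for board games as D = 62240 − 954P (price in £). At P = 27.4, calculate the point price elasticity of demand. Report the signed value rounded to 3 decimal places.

dD/dP = −954. At P = 27.4, D = 62240 − 954(27.4) = 36100.4.
Ed = (dD/dP)·(P/D) = −954 × (27.4/36100.4) = -0.72408…

-0.724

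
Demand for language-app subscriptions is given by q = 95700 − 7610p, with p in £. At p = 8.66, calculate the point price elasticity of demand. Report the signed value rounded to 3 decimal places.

dq/dp = −7610. At p = 8.66, q = 95700 − 7610(8.66) = 29797.4.
Ed = (dq/dp)·(p/q) = −7610 × (8.66/29797.4) = -2.21168…

-2.212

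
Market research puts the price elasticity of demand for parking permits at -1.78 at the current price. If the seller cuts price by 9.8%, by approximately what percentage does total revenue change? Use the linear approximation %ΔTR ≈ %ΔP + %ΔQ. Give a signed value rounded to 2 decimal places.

+7.64%

%ΔQ ≈ Ed × %ΔP = (-1.78) × (-9.8%) = +17.4440%
%ΔTR ≈ %ΔP + %ΔQ = (-9.8%) + (+17.4440%) = +7.6440%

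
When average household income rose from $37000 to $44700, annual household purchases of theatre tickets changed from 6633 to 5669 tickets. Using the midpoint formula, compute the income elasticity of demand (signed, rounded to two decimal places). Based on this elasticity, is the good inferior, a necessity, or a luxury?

-0.83; inferior

%ΔQ = (5669 − 6633)/[( 6633 + 5669)/2] = -964/6151 = -0.156722…
%ΔIncome = (44700 − 37000)/[( 37000 + 44700)/2] = 7700/40850 = 0.188494…
E_income = (-964/6151) / (7700/40850) = -0.8314…
E_income < 0 ⇒ inferior good.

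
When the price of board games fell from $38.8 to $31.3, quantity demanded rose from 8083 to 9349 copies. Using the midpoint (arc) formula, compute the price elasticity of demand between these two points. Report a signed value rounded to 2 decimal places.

%ΔQ = (9349 − 8083) / [(8083 + 9349)/2] = 1266/8716 = 0.145250…
%ΔP = (31.3 − 38.8) / [(38.8 + 31.3)/2] = -7.5/35.05 = -0.213980…
Arc Ed = %ΔQ / %ΔP = (1266/8716) / (-7.5/35.05) = -0.6788…

-0.68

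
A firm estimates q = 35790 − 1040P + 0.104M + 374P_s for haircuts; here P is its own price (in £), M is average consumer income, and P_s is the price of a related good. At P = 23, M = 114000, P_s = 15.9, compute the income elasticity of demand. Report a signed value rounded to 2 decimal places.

0.40

At the given values, q = 35790 − 1040(23) + 0.104(114000) + 374(15.9) = 29672.6.
∂q/∂M = 0.104.
E = (0.104) × (114000/29672.6) = 0.3995…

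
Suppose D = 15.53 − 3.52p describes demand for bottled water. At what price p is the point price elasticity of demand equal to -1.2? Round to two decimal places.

Ed = −3.52p/(15.53 − 3.52p). Set this equal to -1.2:
3.52p = 1.2·(15.53 − 3.52p) ⇒ 3.52p(1 + 1.2) = 1.2·15.53
p = 1.2·15.53 / (3.52·2.2) = 2.4065…

2.41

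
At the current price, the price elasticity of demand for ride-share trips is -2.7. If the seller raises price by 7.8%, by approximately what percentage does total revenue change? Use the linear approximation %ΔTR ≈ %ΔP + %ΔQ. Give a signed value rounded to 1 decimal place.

%ΔQ ≈ Ed × %ΔP = (-2.7) × (+7.8%) = -21.0600%
%ΔTR ≈ %ΔP + %ΔQ = (+7.8%) + (-21.0600%) = -13.2600%

-13.3%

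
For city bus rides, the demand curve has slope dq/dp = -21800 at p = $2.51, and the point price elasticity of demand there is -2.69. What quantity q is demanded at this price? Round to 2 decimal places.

Ed = (dq/dp)·(p/q) ⇒ q = (dq/dp)·p/Ed = (-21800)·2.51/(-2.69) = 20341.2639…

20341.26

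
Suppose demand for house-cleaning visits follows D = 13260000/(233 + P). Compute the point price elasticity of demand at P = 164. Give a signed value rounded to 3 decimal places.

-0.413

dD/dP = −13260000/(233 + P)² = -84.1323. At P = 164, D = 33400.5.
Ed = (dD/dP)·(P/D) = (-84.1323) × (164/33400.5) = -0.41309…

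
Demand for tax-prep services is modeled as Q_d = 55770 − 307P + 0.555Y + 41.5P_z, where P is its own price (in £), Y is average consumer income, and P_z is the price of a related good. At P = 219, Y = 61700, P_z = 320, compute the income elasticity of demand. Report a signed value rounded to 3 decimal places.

At the given values, Q_d = 55770 − 307(219) + 0.555(61700) + 41.5(320) = 36060.5.
∂Q_d/∂Y = 0.555.
E = (0.555) × (61700/36060.5) = 0.94961…

0.950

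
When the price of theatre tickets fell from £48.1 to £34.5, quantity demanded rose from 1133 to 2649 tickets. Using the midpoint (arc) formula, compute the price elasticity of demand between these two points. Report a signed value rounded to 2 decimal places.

-2.43

%ΔQ = (2649 − 1133) / [(1133 + 2649)/2] = 1516/1891 = 0.801692…
%ΔP = (34.5 − 48.1) / [(48.1 + 34.5)/2] = -13.6/41.3 = -0.329297…
Arc Ed = %ΔQ / %ΔP = (1516/1891) / (-13.6/41.3) = -2.4345…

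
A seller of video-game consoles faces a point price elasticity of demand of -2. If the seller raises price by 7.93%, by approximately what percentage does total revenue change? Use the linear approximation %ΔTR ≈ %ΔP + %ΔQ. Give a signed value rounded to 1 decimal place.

%ΔQ ≈ Ed × %ΔP = (-2) × (+7.93%) = -15.8600%
%ΔTR ≈ %ΔP + %ΔQ = (+7.93%) + (-15.8600%) = -7.9300%

-7.9%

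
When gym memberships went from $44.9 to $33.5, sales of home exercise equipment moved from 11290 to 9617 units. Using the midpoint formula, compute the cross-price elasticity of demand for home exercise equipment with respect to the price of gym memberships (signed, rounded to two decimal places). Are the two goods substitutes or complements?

%ΔQ_{home exercise equipment} = (9617 − 11290)/avg = -1673/10453.5 = -0.160042…
%ΔP_{gym memberships} = (33.5 − 44.9)/avg = -11.4/39.2 = -0.290816…
E_cross = (-1673/10453.5) / (-11.4/39.2) = 0.5503…
E_cross > 0 ⇒ the goods are substitutes.

0.55; substitutes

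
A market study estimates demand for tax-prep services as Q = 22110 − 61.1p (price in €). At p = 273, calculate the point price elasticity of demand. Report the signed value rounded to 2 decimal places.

dQ/dp = −61.1. At p = 273, Q = 22110 − 61.1(273) = 5429.7.
Ed = (dQ/dp)·(p/Q) = −61.1 × (273/5429.7) = -3.0720…

-3.07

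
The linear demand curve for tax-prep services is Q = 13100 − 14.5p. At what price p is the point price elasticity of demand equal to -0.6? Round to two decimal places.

Ed = −14.5p/(13100 − 14.5p). Set this equal to -0.6:
14.5p = 0.6·(13100 − 14.5p) ⇒ 14.5p(1 + 0.6) = 0.6·13100
p = 0.6·13100 / (14.5·1.6) = 338.7931…

338.79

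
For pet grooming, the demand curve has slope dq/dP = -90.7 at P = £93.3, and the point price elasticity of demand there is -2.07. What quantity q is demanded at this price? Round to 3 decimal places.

4088.072

Ed = (dq/dP)·(P/q) ⇒ q = (dq/dP)·P/Ed = (-90.7)·93.3/(-2.07) = 4088.07246…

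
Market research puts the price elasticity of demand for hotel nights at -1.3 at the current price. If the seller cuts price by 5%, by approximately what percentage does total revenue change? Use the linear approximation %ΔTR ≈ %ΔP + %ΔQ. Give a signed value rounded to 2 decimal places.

+1.50%

%ΔQ ≈ Ed × %ΔP = (-1.3) × (-5%) = +6.5000%
%ΔTR ≈ %ΔP + %ΔQ = (-5%) + (+6.5000%) = +1.5000%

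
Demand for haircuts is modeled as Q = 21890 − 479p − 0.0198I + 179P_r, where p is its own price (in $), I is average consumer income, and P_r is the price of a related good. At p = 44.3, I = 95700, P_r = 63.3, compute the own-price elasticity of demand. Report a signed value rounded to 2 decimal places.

-2.10

At the given values, Q = 21890 − 479(44.3) − 0.0198(95700) + 179(63.3) = 10106.14.
∂Q/∂p = −479.
E = (-479) × (44.3/10106.14) = -2.0996…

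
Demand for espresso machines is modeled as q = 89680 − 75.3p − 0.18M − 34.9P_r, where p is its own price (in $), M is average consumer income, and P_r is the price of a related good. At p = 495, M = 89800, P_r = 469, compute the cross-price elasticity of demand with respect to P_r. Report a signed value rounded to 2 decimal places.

At the given values, q = 89680 − 75.3(495) − 0.18(89800) − 34.9(469) = 19874.4.
∂q/∂P_r = -34.9.
E = (-34.9) × (469/19874.4) = -0.8235…

-0.82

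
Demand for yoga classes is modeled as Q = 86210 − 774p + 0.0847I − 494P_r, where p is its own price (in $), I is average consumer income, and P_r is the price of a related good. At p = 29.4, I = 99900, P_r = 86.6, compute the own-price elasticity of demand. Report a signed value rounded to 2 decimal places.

At the given values, Q = 86210 − 774(29.4) + 0.0847(99900) − 494(86.6) = 29135.53.
∂Q/∂p = −774.
E = (-774) × (29.4/29135.53) = -0.7810…

-0.78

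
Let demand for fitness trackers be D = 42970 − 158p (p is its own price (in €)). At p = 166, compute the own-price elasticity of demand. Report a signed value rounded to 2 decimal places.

-1.57

At the given values, D = 42970 − 158(166) = 16742.
∂D/∂p = −158.
E = (-158) × (166/16742) = -1.5665…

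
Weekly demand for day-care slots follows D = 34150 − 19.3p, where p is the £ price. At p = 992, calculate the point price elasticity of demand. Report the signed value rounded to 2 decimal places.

-1.28

dD/dp = −19.3. At p = 992, D = 34150 − 19.3(992) = 15004.4.
Ed = (dD/dp)·(p/D) = −19.3 × (992/15004.4) = -1.2759…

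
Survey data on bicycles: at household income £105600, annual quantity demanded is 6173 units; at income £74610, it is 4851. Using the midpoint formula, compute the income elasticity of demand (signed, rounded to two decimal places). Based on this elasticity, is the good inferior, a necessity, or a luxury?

0.70; necessity

%ΔQ = (4851 − 6173)/[( 6173 + 4851)/2] = -1322/5512 = -0.239840…
%ΔIncome = (74610 − 105600)/[( 105600 + 74610)/2] = -30990/90105 = -0.343932…
E_income = (-1322/5512) / (-30990/90105) = 0.6973…
0 < E_income < 1 ⇒ normal good, necessity.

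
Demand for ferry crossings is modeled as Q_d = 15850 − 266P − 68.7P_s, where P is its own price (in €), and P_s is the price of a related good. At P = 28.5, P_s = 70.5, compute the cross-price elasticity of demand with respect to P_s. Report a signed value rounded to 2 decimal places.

At the given values, Q_d = 15850 − 266(28.5) − 68.7(70.5) = 3425.65.
∂Q_d/∂P_s = -68.7.
E = (-68.7) × (70.5/3425.65) = -1.4138…

-1.41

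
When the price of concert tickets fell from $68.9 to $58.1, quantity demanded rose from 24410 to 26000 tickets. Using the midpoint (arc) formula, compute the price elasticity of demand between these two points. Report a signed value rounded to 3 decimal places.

-0.371

%ΔQ = (26000 − 24410) / [(24410 + 26000)/2] = 1590/25205 = 0.063082…
%ΔP = (58.1 − 68.9) / [(68.9 + 58.1)/2] = -10.8/63.5 = -0.170078…
Arc Ed = %ΔQ / %ΔP = (1590/25205) / (-10.8/63.5) = -0.37090…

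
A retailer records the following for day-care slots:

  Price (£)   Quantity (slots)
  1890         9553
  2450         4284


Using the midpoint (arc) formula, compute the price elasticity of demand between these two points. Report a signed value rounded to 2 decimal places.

%ΔQ = (4284 − 9553) / [(9553 + 4284)/2] = -5269/6918.5 = -0.761581…
%ΔP = (2450 − 1890) / [(1890 + 2450)/2] = 560/2170 = 0.258064…
Arc Ed = %ΔQ / %ΔP = (-5269/6918.5) / (560/2170) = -2.9511…

-2.95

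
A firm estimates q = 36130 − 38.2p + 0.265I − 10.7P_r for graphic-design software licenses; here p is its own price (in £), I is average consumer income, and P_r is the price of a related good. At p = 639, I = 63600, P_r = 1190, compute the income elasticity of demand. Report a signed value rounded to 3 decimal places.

At the given values, q = 36130 − 38.2(639) + 0.265(63600) − 10.7(1190) = 15841.2.
∂q/∂I = 0.265.
E = (0.265) × (63600/15841.2) = 1.06393…

1.064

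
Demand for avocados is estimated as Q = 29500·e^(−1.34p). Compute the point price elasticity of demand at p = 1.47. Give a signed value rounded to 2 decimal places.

dQ/dp = −1.34·Q = -5513.83. At p = 1.47, Q = 4114.8.
Ed = (dQ/dp)·(p/Q) = (-5513.83) × (1.47/4114.8) = -1.9698

-1.97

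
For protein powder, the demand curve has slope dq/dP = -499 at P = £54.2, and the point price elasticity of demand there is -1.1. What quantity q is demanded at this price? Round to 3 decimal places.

24587.091

Ed = (dq/dP)·(P/q) ⇒ q = (dq/dP)·P/Ed = (-499)·54.2/(-1.1) = 24587.09090…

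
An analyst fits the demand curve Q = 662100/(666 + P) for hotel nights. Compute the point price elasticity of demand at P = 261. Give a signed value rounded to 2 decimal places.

dQ/dP = −662100/(666 + P)² = -0.770485. At P = 261, Q = 714.239.
Ed = (dQ/dP)·(P/Q) = (-0.770485) × (261/714.239) = -0.2815…

-0.28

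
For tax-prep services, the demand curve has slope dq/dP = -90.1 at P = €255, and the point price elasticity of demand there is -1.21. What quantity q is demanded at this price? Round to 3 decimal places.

Ed = (dq/dP)·(P/q) ⇒ q = (dq/dP)·P/Ed = (-90.1)·255/(-1.21) = 18988.01652…

18988.017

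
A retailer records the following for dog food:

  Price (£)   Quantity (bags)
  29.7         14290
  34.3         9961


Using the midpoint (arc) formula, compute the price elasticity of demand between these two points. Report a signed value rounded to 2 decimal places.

-2.48

%ΔQ = (9961 − 14290) / [(14290 + 9961)/2] = -4329/12125.5 = -0.357016…
%ΔP = (34.3 − 29.7) / [(29.7 + 34.3)/2] = 4.6/32 = 0.14375
Arc Ed = %ΔQ / %ΔP = (-4329/12125.5) / (4.6/32) = -2.4835…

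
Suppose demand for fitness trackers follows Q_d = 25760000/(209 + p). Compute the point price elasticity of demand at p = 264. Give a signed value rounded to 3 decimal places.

dQ_d/dp = −25760000/(209 + p)² = -115.139. At p = 264, Q_d = 54460.9.
Ed = (dQ_d/dp)·(p/Q_d) = (-115.139) × (264/54460.9) = -0.55813…

-0.558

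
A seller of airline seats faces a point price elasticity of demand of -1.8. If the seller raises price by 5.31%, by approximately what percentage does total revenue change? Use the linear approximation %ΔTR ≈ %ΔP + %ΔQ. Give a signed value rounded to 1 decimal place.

%ΔQ ≈ Ed × %ΔP = (-1.8) × (+5.31%) = -9.5580%
%ΔTR ≈ %ΔP + %ΔQ = (+5.31%) + (-9.5580%) = -4.2480%

-4.2%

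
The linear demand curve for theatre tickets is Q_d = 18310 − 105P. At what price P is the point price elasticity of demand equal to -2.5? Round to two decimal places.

Ed = −105P/(18310 − 105P). Set this equal to -2.5:
105P = 2.5·(18310 − 105P) ⇒ 105P(1 + 2.5) = 2.5·18310
P = 2.5·18310 / (105·3.5) = 124.5578…

124.56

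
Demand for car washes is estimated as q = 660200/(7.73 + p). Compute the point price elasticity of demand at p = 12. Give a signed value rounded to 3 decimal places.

-0.608

dq/dp = −660200/(7.73 + p)² = -1695.98. At p = 12, q = 33461.7.
Ed = (dq/dp)·(p/q) = (-1695.98) × (12/33461.7) = -0.60821…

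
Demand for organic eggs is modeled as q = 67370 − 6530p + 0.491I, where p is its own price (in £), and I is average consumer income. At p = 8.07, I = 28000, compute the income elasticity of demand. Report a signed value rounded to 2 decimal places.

0.48

At the given values, q = 67370 − 6530(8.07) + 0.491(28000) = 28420.9.
∂q/∂I = 0.491.
E = (0.491) × (28000/28420.9) = 0.4837…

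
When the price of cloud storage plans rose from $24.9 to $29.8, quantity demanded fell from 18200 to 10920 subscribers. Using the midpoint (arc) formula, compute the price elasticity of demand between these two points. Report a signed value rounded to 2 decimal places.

%ΔQ = (10920 − 18200) / [(18200 + 10920)/2] = -7280/14560 = -0.5
%ΔP = (29.8 − 24.9) / [(24.9 + 29.8)/2] = 4.9/27.35 = 0.179159…
Arc Ed = %ΔQ / %ΔP = (-7280/14560) / (4.9/27.35) = -2.7908…

-2.79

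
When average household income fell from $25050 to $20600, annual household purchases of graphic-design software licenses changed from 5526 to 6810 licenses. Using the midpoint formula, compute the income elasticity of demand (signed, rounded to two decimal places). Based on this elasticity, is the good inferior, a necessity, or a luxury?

%ΔQ = (6810 − 5526)/[( 5526 + 6810)/2] = 1284/6168 = 0.208171…
%ΔIncome = (20600 − 25050)/[( 25050 + 20600)/2] = -4450/22825 = -0.194961…
E_income = (1284/6168) / (-4450/22825) = -1.0677…
E_income < 0 ⇒ inferior good.

-1.07; inferior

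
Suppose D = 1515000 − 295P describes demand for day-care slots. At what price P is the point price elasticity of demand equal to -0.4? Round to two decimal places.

Ed = −295P/(1515000 − 295P). Set this equal to -0.4:
295P = 0.4·(1515000 − 295P) ⇒ 295P(1 + 0.4) = 0.4·1515000
P = 0.4·1515000 / (295·1.4) = 1467.3123…

1467.31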